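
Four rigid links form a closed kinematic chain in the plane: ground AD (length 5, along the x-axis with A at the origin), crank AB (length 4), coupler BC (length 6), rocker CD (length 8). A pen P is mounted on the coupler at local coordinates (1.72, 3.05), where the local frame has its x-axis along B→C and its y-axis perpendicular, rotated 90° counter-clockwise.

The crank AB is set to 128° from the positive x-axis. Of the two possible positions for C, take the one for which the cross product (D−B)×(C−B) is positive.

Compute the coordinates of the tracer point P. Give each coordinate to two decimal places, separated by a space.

A=(0,0), D=(5.00,0)
B = A + 4.00·(cos128°, sin128°) = (-2.4626, 3.1520)
|BD| = 8.1010
circle(B,6.00) ∩ circle(D,8.00): a=2.3223, h=5.5323
  candidates: C₊=(1.8293,7.3448) cross=44.818; C₋=(-2.4759,-2.8479) cross=-44.818
  mode + wants cross > 0 → take C=(1.8293,7.3448) (cross=44.818)
ex = (C−B)/|BC| = (0.7153,0.6988); ey = (-0.6988,0.7153)
P = B + 1.72·ex + 3.05·ey = (-3.3636,6.5357)

-3.36 6.54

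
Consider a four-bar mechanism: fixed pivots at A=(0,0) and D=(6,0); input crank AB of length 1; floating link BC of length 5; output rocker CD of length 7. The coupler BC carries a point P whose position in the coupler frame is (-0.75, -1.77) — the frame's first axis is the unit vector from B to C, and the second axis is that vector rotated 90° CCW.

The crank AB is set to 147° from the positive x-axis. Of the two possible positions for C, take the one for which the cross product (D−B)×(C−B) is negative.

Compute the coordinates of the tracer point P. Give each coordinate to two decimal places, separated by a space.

-2.74 0.81

A=(0,0), D=(6.00,0)
B = A + 1.00·(cos147°, sin147°) = (-0.8387, 0.5446)
|BD| = 6.8603
circle(B,5.00) ∩ circle(D,7.00): a=1.6810, h=4.7090
  candidates: C₊=(1.2108,5.1053) cross=32.305; C₋=(0.4632,-4.2829) cross=-32.305
  mode - wants cross < 0 → take C=(0.4632,-4.2829) (cross=-32.305)
ex = (C−B)/|BC| = (0.2604,-0.9655); ey = (0.9655,0.2604)
P = B + -0.75·ex + -1.77·ey = (-2.7429,0.8079)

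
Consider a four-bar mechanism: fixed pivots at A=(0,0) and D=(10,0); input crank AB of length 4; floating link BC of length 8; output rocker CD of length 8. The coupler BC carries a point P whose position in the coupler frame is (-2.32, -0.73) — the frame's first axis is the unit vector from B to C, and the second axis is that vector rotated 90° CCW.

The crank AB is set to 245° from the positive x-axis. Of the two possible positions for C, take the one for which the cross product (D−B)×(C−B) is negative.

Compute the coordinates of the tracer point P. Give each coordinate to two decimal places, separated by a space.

-4.11 -3.40

A=(0,0), D=(10.00,0)
B = A + 4.00·(cos245°, sin245°) = (-1.6905, -3.6252)
|BD| = 12.2397
circle(B,8.00) ∩ circle(D,8.00): a=6.1198, h=5.1524
  candidates: C₊=(2.6287,3.1086) cross=63.064; C₋=(5.6808,-6.7339) cross=-63.064
  mode - wants cross < 0 → take C=(5.6808,-6.7339) (cross=-63.064)
ex = (C−B)/|BC| = (0.9214,-0.3886); ey = (0.3886,0.9214)
P = B + -2.32·ex + -0.73·ey = (-4.1118,-3.3964)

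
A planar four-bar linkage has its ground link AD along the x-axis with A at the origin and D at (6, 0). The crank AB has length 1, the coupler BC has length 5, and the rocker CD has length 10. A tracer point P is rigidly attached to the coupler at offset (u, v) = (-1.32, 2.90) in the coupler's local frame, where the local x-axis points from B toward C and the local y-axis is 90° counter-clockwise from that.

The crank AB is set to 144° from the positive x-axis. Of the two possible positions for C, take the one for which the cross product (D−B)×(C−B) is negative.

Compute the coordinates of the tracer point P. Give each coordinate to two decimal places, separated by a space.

2.37 0.31

A=(0,0), D=(6.00,0)
B = A + 1.00·(cos144°, sin144°) = (-0.8090, 0.5878)
|BD| = 6.8343
circle(B,5.00) ∩ circle(D,10.00): a=-2.0698, h=4.5515
  candidates: C₊=(-2.4797,5.3004) cross=31.106; C₋=(-3.2626,-3.7688) cross=-31.106
  mode - wants cross < 0 → take C=(-3.2626,-3.7688) (cross=-31.106)
ex = (C−B)/|BC| = (-0.4907,-0.8713); ey = (0.8713,-0.4907)
P = B + -1.32·ex + 2.90·ey = (2.3656,0.3148)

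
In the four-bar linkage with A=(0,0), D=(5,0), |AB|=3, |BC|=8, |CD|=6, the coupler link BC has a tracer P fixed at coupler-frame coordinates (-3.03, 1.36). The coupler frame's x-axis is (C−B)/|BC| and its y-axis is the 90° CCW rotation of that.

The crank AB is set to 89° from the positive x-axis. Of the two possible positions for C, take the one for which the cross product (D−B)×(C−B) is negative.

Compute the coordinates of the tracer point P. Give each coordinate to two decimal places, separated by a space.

0.84 6.23

A=(0,0), D=(5.00,0)
B = A + 3.00·(cos89°, sin89°) = (0.0524, 2.9995)
|BD| = 5.7859
circle(B,8.00) ∩ circle(D,6.00): a=5.3126, h=5.9813
  candidates: C₊=(7.6962,5.3601) cross=34.607; C₋=(1.4945,-4.8694) cross=-34.607
  mode - wants cross < 0 → take C=(1.4945,-4.8694) (cross=-34.607)
ex = (C−B)/|BC| = (0.1803,-0.9836); ey = (0.9836,0.1803)
P = B + -3.03·ex + 1.36·ey = (0.8439,6.2251)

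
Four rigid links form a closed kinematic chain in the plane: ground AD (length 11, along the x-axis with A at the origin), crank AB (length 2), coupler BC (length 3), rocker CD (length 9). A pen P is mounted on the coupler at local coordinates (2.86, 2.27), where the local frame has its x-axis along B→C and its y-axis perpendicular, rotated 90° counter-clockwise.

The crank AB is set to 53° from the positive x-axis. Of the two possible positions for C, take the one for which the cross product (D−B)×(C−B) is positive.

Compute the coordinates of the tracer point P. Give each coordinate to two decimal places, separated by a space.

1.03 5.24

A=(0,0), D=(11.00,0)
B = A + 2.00·(cos53°, sin53°) = (1.2036, 1.5973)
|BD| = 9.9257
circle(B,3.00) ∩ circle(D,9.00): a=1.3359, h=2.6861
  candidates: C₊=(2.9544,4.0334) cross=26.662; C₋=(2.0899,-1.2688) cross=-26.662
  mode + wants cross > 0 → take C=(2.9544,4.0334) (cross=26.662)
ex = (C−B)/|BC| = (0.5836,0.8120); ey = (-0.8120,0.5836)
P = B + 2.86·ex + 2.27·ey = (1.0294,5.2445)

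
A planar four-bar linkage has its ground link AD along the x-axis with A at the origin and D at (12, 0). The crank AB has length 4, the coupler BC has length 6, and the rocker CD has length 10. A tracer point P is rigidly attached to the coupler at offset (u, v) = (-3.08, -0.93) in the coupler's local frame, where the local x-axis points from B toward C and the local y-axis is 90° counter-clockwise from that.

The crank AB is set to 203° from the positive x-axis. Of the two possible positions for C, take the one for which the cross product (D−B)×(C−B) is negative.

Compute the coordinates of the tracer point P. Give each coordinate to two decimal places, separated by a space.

-6.85 -2.10

A=(0,0), D=(12.00,0)
B = A + 4.00·(cos203°, sin203°) = (-3.6820, -1.5629)
|BD| = 15.7597
circle(B,6.00) ∩ circle(D,10.00): a=5.8494, h=1.3360
  candidates: C₊=(2.0060,0.3466) cross=21.055; C₋=(2.2710,-2.3123) cross=-21.055
  mode - wants cross < 0 → take C=(2.2710,-2.3123) (cross=-21.055)
ex = (C−B)/|BC| = (0.9922,-0.1249); ey = (0.1249,0.9922)
P = B + -3.08·ex + -0.93·ey = (-6.8541,-2.1010)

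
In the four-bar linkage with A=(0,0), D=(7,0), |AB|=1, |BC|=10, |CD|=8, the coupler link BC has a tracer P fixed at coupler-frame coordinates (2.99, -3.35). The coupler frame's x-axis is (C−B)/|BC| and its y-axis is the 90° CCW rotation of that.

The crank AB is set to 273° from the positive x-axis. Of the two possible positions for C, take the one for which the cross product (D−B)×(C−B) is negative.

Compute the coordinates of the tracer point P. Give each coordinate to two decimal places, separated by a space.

-0.16 -5.48

A=(0,0), D=(7.00,0)
B = A + 1.00·(cos273°, sin273°) = (0.0523, -0.9986)
|BD| = 7.0191
circle(B,10.00) ∩ circle(D,8.00): a=6.0740, h=7.9440
  candidates: C₊=(4.9343,7.7287) cross=55.759; C₋=(7.1947,-7.9976) cross=-55.759
  mode - wants cross < 0 → take C=(7.1947,-7.9976) (cross=-55.759)
ex = (C−B)/|BC| = (0.7142,-0.6999); ey = (0.6999,0.7142)
P = B + 2.99·ex + -3.35·ey = (-0.1567,-5.4840)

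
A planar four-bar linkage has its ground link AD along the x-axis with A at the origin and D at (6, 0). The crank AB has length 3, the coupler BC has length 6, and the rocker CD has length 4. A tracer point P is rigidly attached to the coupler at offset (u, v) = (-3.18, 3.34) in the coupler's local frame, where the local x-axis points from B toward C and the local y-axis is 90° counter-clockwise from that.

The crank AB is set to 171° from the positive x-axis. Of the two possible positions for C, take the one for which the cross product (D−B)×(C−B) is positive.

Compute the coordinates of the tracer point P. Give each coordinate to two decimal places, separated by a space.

-7.02 2.66

A=(0,0), D=(6.00,0)
B = A + 3.00·(cos171°, sin171°) = (-2.9631, 0.4693)
|BD| = 8.9753
circle(B,6.00) ∩ circle(D,4.00): a=5.6018, h=2.1493
  candidates: C₊=(2.7435,2.3227) cross=19.291; C₋=(2.5187,-1.9700) cross=-19.291
  mode + wants cross > 0 → take C=(2.7435,2.3227) (cross=19.291)
ex = (C−B)/|BC| = (0.9511,0.3089); ey = (-0.3089,0.9511)
P = B + -3.18·ex + 3.34·ey = (-7.0193,2.6636)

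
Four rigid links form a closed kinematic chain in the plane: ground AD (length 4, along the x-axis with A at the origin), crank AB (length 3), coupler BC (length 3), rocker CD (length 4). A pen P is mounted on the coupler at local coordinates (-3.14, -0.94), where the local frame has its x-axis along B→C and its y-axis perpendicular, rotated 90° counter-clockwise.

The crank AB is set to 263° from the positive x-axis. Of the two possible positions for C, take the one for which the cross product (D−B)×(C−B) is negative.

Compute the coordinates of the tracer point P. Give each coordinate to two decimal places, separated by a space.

A=(0,0), D=(4.00,0)
B = A + 3.00·(cos263°, sin263°) = (-0.3656, -2.9776)
|BD| = 5.2844
circle(B,3.00) ∩ circle(D,4.00): a=1.9799, h=2.2539
  candidates: C₊=(0.0000,-0.0000) cross=11.911; C₋=(2.5401,-3.7241) cross=-11.911
  mode - wants cross < 0 → take C=(2.5401,-3.7241) (cross=-11.911)
ex = (C−B)/|BC| = (0.9686,-0.2488); ey = (0.2488,0.9686)
P = B + -3.14·ex + -0.94·ey = (-3.6407,-3.1068)

-3.64 -3.11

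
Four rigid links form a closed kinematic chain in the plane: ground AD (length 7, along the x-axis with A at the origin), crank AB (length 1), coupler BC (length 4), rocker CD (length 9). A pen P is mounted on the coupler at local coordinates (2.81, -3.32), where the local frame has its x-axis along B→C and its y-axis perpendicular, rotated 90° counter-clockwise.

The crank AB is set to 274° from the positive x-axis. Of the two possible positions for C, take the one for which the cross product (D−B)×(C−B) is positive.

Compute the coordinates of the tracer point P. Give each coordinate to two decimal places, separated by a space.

A=(0,0), D=(7.00,0)
B = A + 1.00·(cos274°, sin274°) = (0.0698, -0.9976)
|BD| = 7.0017
circle(B,4.00) ∩ circle(D,9.00): a=-1.1409, h=3.8338
  candidates: C₊=(-1.6057,2.6346) cross=26.843; C₋=(-0.5133,-4.9548) cross=-26.843
  mode + wants cross > 0 → take C=(-1.6057,2.6346) (cross=26.843)
ex = (C−B)/|BC| = (-0.4189,0.9080); ey = (-0.9080,-0.4189)
P = B + 2.81·ex + -3.32·ey = (1.9074,2.9447)

1.91 2.94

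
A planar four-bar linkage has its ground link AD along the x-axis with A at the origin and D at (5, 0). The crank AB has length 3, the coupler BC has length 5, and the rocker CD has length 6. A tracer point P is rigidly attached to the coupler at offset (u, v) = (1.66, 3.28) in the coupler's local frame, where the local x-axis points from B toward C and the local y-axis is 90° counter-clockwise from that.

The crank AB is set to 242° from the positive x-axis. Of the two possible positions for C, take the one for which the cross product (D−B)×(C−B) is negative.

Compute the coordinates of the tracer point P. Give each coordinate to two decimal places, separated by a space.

A=(0,0), D=(5.00,0)
B = A + 3.00·(cos242°, sin242°) = (-1.4084, -2.6488)
|BD| = 6.9343
circle(B,5.00) ∩ circle(D,6.00): a=2.6740, h=4.2249
  candidates: C₊=(-0.5511,2.2771) cross=29.297; C₋=(2.6767,-5.5319) cross=-29.297
  mode - wants cross < 0 → take C=(2.6767,-5.5319) (cross=-29.297)
ex = (C−B)/|BC| = (0.8170,-0.5766); ey = (0.5766,0.8170)
P = B + 1.66·ex + 3.28·ey = (1.8391,-0.9262)

1.84 -0.93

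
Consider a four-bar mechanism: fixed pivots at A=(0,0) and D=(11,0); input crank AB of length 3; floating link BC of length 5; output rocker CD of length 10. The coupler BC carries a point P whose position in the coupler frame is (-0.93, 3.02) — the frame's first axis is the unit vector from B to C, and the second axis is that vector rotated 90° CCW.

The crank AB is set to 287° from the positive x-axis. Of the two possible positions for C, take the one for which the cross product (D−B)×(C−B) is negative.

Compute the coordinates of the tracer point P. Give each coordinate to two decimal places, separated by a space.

2.79 -0.35

A=(0,0), D=(11.00,0)
B = A + 3.00·(cos287°, sin287°) = (0.8771, -2.8689)
|BD| = 10.5216
circle(B,5.00) ∩ circle(D,10.00): a=1.6967, h=4.7033
  candidates: C₊=(1.2270,2.1188) cross=49.486; C₋=(3.7920,-6.9314) cross=-49.486
  mode - wants cross < 0 → take C=(3.7920,-6.9314) (cross=-49.486)
ex = (C−B)/|BC| = (0.5830,-0.8125); ey = (0.8125,0.5830)
P = B + -0.93·ex + 3.02·ey = (2.7887,-0.3527)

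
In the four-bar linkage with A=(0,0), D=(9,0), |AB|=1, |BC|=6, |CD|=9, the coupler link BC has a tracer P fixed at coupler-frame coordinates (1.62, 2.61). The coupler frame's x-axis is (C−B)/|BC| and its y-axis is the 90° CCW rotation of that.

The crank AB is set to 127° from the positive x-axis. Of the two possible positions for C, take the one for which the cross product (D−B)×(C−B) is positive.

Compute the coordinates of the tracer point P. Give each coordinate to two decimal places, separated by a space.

-2.09 3.49

A=(0,0), D=(9.00,0)
B = A + 1.00·(cos127°, sin127°) = (-0.6018, 0.7986)
|BD| = 9.6350
circle(B,6.00) ∩ circle(D,9.00): a=2.4822, h=5.4625
  candidates: C₊=(2.3247,6.0365) cross=52.631; C₋=(1.4191,-4.8508) cross=-52.631
  mode + wants cross > 0 → take C=(2.3247,6.0365) (cross=52.631)
ex = (C−B)/|BC| = (0.4877,0.8730); ey = (-0.8730,0.4877)
P = B + 1.62·ex + 2.61·ey = (-2.0902,3.4859)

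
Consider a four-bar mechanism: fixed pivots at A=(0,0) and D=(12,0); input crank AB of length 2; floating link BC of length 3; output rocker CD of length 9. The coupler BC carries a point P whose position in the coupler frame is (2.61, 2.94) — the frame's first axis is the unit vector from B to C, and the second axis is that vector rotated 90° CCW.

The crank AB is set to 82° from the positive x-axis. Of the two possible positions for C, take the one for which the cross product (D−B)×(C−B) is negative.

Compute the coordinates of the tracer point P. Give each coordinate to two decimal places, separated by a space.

A=(0,0), D=(12.00,0)
B = A + 2.00·(cos82°, sin82°) = (0.2783, 1.9805)
|BD| = 11.8878
circle(B,3.00) ∩ circle(D,9.00): a=2.9156, h=0.7067
  candidates: C₊=(3.2709,2.1916) cross=8.401; C₋=(3.0354,0.7980) cross=-8.401
  mode - wants cross < 0 → take C=(3.0354,0.7980) (cross=-8.401)
ex = (C−B)/|BC| = (0.9190,-0.3942); ey = (0.3942,0.9190)
P = B + 2.61·ex + 2.94·ey = (3.8359,3.6537)

3.84 3.65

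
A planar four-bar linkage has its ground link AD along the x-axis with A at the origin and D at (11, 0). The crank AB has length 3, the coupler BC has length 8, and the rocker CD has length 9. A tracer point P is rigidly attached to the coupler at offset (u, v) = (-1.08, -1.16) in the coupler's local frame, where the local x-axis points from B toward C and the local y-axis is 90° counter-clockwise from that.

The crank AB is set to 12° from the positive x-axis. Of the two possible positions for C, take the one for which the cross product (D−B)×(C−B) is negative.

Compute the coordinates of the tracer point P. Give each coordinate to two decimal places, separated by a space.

A=(0,0), D=(11.00,0)
B = A + 3.00·(cos12°, sin12°) = (2.9344, 0.6237)
|BD| = 8.0896
circle(B,8.00) ∩ circle(D,9.00): a=2.9941, h=7.4186
  candidates: C₊=(6.4916,7.7894) cross=60.014; C₋=(5.3476,-7.0036) cross=-60.014
  mode - wants cross < 0 → take C=(5.3476,-7.0036) (cross=-60.014)
ex = (C−B)/|BC| = (0.3016,-0.9534); ey = (0.9534,0.3016)
P = B + -1.08·ex + -1.16·ey = (1.5027,1.3035)

1.50 1.30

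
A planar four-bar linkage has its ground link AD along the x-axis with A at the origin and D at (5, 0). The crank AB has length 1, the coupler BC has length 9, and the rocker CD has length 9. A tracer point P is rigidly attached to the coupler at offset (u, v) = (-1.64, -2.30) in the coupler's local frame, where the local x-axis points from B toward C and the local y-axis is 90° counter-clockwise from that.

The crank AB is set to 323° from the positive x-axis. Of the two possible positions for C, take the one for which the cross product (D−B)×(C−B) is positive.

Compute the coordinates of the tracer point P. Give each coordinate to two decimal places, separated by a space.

2.93 -2.45

A=(0,0), D=(5.00,0)
B = A + 1.00·(cos323°, sin323°) = (0.7986, -0.6018)
|BD| = 4.2442
circle(B,9.00) ∩ circle(D,9.00): a=2.1221, h=8.7462
  candidates: C₊=(1.6591,8.3570) cross=37.121; C₋=(4.1395,-8.9588) cross=-37.121
  mode + wants cross > 0 → take C=(1.6591,8.3570) (cross=37.121)
ex = (C−B)/|BC| = (0.0956,0.9954); ey = (-0.9954,0.0956)
P = B + -1.64·ex + -2.30·ey = (2.9313,-2.4542)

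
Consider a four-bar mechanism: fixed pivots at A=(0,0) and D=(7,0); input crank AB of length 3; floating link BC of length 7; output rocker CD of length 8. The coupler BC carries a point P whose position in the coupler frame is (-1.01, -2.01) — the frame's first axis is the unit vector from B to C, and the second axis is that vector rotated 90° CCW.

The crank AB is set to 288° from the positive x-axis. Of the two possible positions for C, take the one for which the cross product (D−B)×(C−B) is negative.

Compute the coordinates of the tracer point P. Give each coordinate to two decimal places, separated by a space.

A=(0,0), D=(7.00,0)
B = A + 3.00·(cos288°, sin288°) = (0.9271, -2.8532)
|BD| = 6.7098
circle(B,7.00) ∩ circle(D,8.00): a=2.2371, h=6.6329
  candidates: C₊=(0.1314,4.1015) cross=44.505; C₋=(5.7723,-7.9052) cross=-44.505
  mode - wants cross < 0 → take C=(5.7723,-7.9052) (cross=-44.505)
ex = (C−B)/|BC| = (0.6922,-0.7217); ey = (0.7217,0.6922)
P = B + -1.01·ex + -2.01·ey = (-1.2227,-3.5155)

-1.22 -3.52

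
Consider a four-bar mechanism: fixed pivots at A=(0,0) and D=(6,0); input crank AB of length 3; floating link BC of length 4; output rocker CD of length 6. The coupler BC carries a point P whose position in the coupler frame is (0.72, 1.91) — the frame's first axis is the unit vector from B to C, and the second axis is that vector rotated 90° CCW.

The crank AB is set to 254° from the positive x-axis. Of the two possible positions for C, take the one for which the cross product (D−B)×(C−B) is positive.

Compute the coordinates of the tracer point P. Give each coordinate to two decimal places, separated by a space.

A=(0,0), D=(6.00,0)
B = A + 3.00·(cos254°, sin254°) = (-0.8269, -2.8838)
|BD| = 7.4110
circle(B,4.00) ∩ circle(D,6.00): a=2.3562, h=3.2324
  candidates: C₊=(0.0857,1.0107) cross=23.955; C₋=(2.6014,-4.9446) cross=-23.955
  mode + wants cross > 0 → take C=(0.0857,1.0107) (cross=23.955)
ex = (C−B)/|BC| = (0.2282,0.9736); ey = (-0.9736,0.2282)
P = B + 0.72·ex + 1.91·ey = (-2.5223,-1.7470)

-2.52 -1.75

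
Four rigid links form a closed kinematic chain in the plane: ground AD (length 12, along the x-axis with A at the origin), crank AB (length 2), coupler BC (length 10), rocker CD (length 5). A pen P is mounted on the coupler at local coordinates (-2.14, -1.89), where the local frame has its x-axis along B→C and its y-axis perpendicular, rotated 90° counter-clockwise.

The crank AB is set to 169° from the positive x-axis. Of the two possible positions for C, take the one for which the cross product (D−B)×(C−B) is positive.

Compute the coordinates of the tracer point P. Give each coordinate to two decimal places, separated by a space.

A=(0,0), D=(12.00,0)
B = A + 2.00·(cos169°, sin169°) = (-1.9633, 0.3816)
|BD| = 13.9685
circle(B,10.00) ∩ circle(D,5.00): a=9.6689, h=2.5521
  candidates: C₊=(7.7717,2.6686) cross=35.649; C₋=(7.6323,-2.4337) cross=-35.649
  mode + wants cross > 0 → take C=(7.7717,2.6686) (cross=35.649)
ex = (C−B)/|BC| = (0.9735,0.2287); ey = (-0.2287,0.9735)
P = B + -2.14·ex + -1.89·ey = (-3.6143,-1.9477)

-3.61 -1.95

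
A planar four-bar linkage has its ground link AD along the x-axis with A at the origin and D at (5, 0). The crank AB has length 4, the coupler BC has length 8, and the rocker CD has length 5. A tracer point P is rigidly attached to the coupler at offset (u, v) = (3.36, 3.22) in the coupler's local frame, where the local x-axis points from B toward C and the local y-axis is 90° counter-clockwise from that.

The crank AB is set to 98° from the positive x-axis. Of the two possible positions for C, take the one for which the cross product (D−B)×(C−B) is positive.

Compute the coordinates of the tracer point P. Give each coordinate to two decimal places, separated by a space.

2.64 7.35

A=(0,0), D=(5.00,0)
B = A + 4.00·(cos98°, sin98°) = (-0.5567, 3.9611)
|BD| = 6.8240
circle(B,8.00) ∩ circle(D,5.00): a=6.2696, h=4.9692
  candidates: C₊=(7.4329,4.3682) cross=33.910; C₋=(1.6641,-3.7245) cross=-33.910
  mode + wants cross > 0 → take C=(7.4329,4.3682) (cross=33.910)
ex = (C−B)/|BC| = (0.9987,0.0509); ey = (-0.0509,0.9987)
P = B + 3.36·ex + 3.22·ey = (2.6351,7.3479)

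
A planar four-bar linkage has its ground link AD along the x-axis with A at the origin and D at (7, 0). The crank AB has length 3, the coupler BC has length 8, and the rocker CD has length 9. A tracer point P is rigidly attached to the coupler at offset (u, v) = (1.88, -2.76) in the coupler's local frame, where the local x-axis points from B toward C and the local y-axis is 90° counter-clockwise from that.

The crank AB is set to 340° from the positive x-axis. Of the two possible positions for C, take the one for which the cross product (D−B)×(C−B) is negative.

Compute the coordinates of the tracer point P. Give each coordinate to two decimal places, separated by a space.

A=(0,0), D=(7.00,0)
B = A + 3.00·(cos340°, sin340°) = (2.8191, -1.0261)
|BD| = 4.3050
circle(B,8.00) ∩ circle(D,9.00): a=0.1780, h=7.9980
  candidates: C₊=(1.0857,6.7839) cross=34.431; C₋=(4.8983,-8.7512) cross=-34.431
  mode - wants cross < 0 → take C=(4.8983,-8.7512) (cross=-34.431)
ex = (C−B)/|BC| = (0.2599,-0.9656); ey = (0.9656,0.2599)
P = B + 1.88·ex + -2.76·ey = (0.6425,-3.5588)

0.64 -3.56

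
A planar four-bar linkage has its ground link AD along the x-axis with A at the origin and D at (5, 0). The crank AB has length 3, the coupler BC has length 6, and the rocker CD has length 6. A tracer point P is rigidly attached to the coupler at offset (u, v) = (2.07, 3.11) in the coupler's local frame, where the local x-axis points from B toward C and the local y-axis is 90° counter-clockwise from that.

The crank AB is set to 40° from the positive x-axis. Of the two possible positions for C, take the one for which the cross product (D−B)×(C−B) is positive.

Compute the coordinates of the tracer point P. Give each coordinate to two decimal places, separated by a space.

A=(0,0), D=(5.00,0)
B = A + 3.00·(cos40°, sin40°) = (2.2981, 1.9284)
|BD| = 3.3194
circle(B,6.00) ∩ circle(D,6.00): a=1.6597, h=5.7659
  candidates: C₊=(6.9986,5.6573) cross=19.139; C₋=(0.2995,-3.7290) cross=-19.139
  mode + wants cross > 0 → take C=(6.9986,5.6573) (cross=19.139)
ex = (C−B)/|BC| = (0.7834,0.6215); ey = (-0.6215,0.7834)
P = B + 2.07·ex + 3.11·ey = (1.9870,5.6513)

1.99 5.65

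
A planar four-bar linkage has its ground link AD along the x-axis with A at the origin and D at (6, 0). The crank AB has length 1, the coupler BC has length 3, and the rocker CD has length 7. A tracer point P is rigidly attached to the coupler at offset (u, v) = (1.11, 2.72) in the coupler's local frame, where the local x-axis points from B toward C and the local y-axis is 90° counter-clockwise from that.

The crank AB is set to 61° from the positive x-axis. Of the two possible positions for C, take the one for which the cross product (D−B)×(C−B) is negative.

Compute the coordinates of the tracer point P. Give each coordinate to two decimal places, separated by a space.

2.51 -1.26

A=(0,0), D=(6.00,0)
B = A + 1.00·(cos61°, sin61°) = (0.4848, 0.8746)
|BD| = 5.5841
circle(B,3.00) ∩ circle(D,7.00): a=-0.7895, h=2.8942
  candidates: C₊=(0.1583,3.8568) cross=16.162; C₋=(-0.7483,-1.8602) cross=-16.162
  mode - wants cross < 0 → take C=(-0.7483,-1.8602) (cross=-16.162)
ex = (C−B)/|BC| = (-0.4110,-0.9116); ey = (0.9116,-0.4110)
P = B + 1.11·ex + 2.72·ey = (2.5082,-1.2553)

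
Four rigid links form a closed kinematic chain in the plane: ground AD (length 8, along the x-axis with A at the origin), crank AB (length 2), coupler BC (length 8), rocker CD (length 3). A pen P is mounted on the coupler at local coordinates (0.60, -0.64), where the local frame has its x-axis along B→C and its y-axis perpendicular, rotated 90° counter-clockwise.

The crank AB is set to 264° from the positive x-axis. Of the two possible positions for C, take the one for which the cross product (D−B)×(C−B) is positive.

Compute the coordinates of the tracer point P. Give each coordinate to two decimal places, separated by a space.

A=(0,0), D=(8.00,0)
B = A + 2.00·(cos264°, sin264°) = (-0.2091, -1.9890)
|BD| = 8.4466
circle(B,8.00) ∩ circle(D,3.00): a=7.4790, h=2.8397
  candidates: C₊=(6.3910,2.5320) cross=23.986; C₋=(7.7284,-2.9877) cross=-23.986
  mode + wants cross > 0 → take C=(6.3910,2.5320) (cross=23.986)
ex = (C−B)/|BC| = (0.8250,0.5651); ey = (-0.5651,0.8250)
P = B + 0.60·ex + -0.64·ey = (0.6476,-2.1780)

0.65 -2.18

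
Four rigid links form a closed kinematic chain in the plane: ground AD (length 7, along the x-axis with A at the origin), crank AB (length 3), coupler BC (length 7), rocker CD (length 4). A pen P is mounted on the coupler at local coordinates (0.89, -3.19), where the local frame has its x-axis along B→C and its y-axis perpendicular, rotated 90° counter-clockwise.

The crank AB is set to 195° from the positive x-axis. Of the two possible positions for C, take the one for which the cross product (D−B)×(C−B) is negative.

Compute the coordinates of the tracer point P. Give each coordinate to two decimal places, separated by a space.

A=(0,0), D=(7.00,0)
B = A + 3.00·(cos195°, sin195°) = (-2.8978, -0.7765)
|BD| = 9.9282
circle(B,7.00) ∩ circle(D,4.00): a=6.6260, h=2.2574
  candidates: C₊=(3.5314,1.9922) cross=22.412; C₋=(3.8845,-2.5087) cross=-22.412
  mode - wants cross < 0 → take C=(3.8845,-2.5087) (cross=-22.412)
ex = (C−B)/|BC| = (0.9689,-0.2475); ey = (0.2475,0.9689)
P = B + 0.89·ex + -3.19·ey = (-2.8249,-4.0875)

-2.82 -4.09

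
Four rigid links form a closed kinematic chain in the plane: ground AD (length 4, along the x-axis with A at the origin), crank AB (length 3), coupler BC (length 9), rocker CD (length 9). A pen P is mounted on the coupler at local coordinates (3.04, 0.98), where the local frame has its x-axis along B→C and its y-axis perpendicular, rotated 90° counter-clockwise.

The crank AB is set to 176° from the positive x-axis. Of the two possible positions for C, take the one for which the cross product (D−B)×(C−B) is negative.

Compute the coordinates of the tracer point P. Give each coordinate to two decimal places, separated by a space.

A=(0,0), D=(4.00,0)
B = A + 3.00·(cos176°, sin176°) = (-2.9927, 0.2093)
|BD| = 6.9958
circle(B,9.00) ∩ circle(D,9.00): a=3.4979, h=8.2924
  candidates: C₊=(0.7517,8.3934) cross=58.012; C₋=(0.2556,-8.1841) cross=-58.012
  mode - wants cross < 0 → take C=(0.2556,-8.1841) (cross=-58.012)
ex = (C−B)/|BC| = (0.3609,-0.9326); ey = (0.9326,0.3609)
P = B + 3.04·ex + 0.98·ey = (-0.9815,-2.2721)

-0.98 -2.27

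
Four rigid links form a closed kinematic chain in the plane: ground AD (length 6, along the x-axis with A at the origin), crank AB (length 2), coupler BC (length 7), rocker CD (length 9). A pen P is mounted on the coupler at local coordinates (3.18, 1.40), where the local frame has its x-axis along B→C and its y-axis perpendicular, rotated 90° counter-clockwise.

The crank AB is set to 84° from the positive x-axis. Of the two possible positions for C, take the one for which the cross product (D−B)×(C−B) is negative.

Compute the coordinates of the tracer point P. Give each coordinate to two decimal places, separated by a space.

0.72 -1.45

A=(0,0), D=(6.00,0)
B = A + 2.00·(cos84°, sin84°) = (0.2091, 1.9890)
|BD| = 6.1230
circle(B,7.00) ∩ circle(D,9.00): a=0.4484, h=6.9856
  candidates: C₊=(2.9024,8.4501) cross=42.773; C₋=(-1.6361,-4.7634) cross=-42.773
  mode - wants cross < 0 → take C=(-1.6361,-4.7634) (cross=-42.773)
ex = (C−B)/|BC| = (-0.2636,-0.9646); ey = (0.9646,-0.2636)
P = B + 3.18·ex + 1.40·ey = (0.7213,-1.4475)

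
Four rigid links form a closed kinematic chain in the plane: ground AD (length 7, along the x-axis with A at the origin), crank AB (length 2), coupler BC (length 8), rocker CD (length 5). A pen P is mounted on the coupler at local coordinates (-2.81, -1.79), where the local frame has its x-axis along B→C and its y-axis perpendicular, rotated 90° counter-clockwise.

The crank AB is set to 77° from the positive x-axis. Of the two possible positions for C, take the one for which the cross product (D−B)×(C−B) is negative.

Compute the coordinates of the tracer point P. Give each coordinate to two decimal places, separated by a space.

-2.63 3.22

A=(0,0), D=(7.00,0)
B = A + 2.00·(cos77°, sin77°) = (0.4499, 1.9487)
|BD| = 6.8338
circle(B,8.00) ∩ circle(D,5.00): a=6.2704, h=4.9681
  candidates: C₊=(7.8766,4.9226) cross=33.952; C₋=(5.0432,-4.6012) cross=-33.952
  mode - wants cross < 0 → take C=(5.0432,-4.6012) (cross=-33.952)
ex = (C−B)/|BC| = (0.5742,-0.8187); ey = (0.8187,0.5742)
P = B + -2.81·ex + -1.79·ey = (-2.6290,3.2217)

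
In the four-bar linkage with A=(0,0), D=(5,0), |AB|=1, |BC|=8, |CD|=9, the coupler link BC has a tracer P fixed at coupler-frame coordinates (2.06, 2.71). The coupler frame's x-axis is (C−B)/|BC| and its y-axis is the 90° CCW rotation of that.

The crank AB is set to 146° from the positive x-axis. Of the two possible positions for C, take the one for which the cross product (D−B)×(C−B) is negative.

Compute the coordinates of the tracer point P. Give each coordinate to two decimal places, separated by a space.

2.06 -1.25

A=(0,0), D=(5.00,0)
B = A + 1.00·(cos146°, sin146°) = (-0.8290, 0.5592)
|BD| = 5.8558
circle(B,8.00) ∩ circle(D,9.00): a=1.4763, h=7.8626
  candidates: C₊=(1.3914,8.2449) cross=46.042; C₋=(-0.1103,-7.4085) cross=-46.042
  mode - wants cross < 0 → take C=(-0.1103,-7.4085) (cross=-46.042)
ex = (C−B)/|BC| = (0.0898,-0.9960); ey = (0.9960,0.0898)
P = B + 2.06·ex + 2.71·ey = (2.0551,-1.2490)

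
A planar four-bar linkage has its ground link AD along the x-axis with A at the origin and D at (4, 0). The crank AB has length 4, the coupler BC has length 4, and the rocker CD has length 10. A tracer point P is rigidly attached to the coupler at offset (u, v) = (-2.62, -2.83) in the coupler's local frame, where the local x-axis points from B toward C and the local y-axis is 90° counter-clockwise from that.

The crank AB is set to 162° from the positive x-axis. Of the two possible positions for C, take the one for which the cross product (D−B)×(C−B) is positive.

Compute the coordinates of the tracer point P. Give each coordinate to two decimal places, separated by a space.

-0.53 -0.80

A=(0,0), D=(4.00,0)
B = A + 4.00·(cos162°, sin162°) = (-3.8042, 1.2361)
|BD| = 7.9015
circle(B,4.00) ∩ circle(D,10.00): a=-1.3647, h=3.7600
  candidates: C₊=(-4.5639,5.1633) cross=29.710; C₋=(-5.7403,-2.2642) cross=-29.710
  mode + wants cross > 0 → take C=(-4.5639,5.1633) (cross=29.710)
ex = (C−B)/|BC| = (-0.1899,0.9818); ey = (-0.9818,-0.1899)
P = B + -2.62·ex + -2.83·ey = (-0.5281,-0.7988)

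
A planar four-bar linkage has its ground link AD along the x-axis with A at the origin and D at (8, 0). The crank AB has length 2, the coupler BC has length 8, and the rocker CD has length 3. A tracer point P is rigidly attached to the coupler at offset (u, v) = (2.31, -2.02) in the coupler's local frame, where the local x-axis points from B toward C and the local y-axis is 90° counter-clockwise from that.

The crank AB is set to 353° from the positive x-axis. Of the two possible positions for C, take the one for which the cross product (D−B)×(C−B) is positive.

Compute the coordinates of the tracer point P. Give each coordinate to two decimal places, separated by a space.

4.87 -1.30

A=(0,0), D=(8.00,0)
B = A + 2.00·(cos353°, sin353°) = (1.9851, -0.2437)
|BD| = 6.0198
circle(B,8.00) ∩ circle(D,3.00): a=7.5781, h=2.5635
  candidates: C₊=(9.4532,2.6245) cross=15.432; C₋=(9.6608,-2.4983) cross=-15.432
  mode + wants cross > 0 → take C=(9.4532,2.6245) (cross=15.432)
ex = (C−B)/|BC| = (0.9335,0.3585); ey = (-0.3585,0.9335)
P = B + 2.31·ex + -2.02·ey = (4.8658,-1.3012)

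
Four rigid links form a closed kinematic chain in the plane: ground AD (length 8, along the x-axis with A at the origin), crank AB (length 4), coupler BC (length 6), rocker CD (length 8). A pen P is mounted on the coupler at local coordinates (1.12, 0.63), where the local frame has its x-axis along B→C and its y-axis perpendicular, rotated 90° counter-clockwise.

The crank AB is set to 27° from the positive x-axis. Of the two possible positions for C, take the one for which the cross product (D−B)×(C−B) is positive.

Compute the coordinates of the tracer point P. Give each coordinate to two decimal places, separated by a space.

3.29 3.07

A=(0,0), D=(8.00,0)
B = A + 4.00·(cos27°, sin27°) = (3.5640, 1.8160)
|BD| = 4.7933
circle(B,6.00) ∩ circle(D,8.00): a=-0.5241, h=5.9771
  candidates: C₊=(5.3434,7.5460) cross=28.650; C₋=(0.8145,-3.5170) cross=-28.650
  mode + wants cross > 0 → take C=(5.3434,7.5460) (cross=28.650)
ex = (C−B)/|BC| = (0.2966,0.9550); ey = (-0.9550,0.2966)
P = B + 1.12·ex + 0.63·ey = (3.2945,3.0724)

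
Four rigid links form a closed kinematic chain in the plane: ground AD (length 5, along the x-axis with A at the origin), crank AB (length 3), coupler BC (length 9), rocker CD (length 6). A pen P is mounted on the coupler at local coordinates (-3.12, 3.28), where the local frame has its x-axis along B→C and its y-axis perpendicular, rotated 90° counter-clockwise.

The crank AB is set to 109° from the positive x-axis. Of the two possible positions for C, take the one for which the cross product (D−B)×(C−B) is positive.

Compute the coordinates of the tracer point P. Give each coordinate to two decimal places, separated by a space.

-4.90 5.10

A=(0,0), D=(5.00,0)
B = A + 3.00·(cos109°, sin109°) = (-0.9767, 2.8366)
|BD| = 6.6157
circle(B,9.00) ∩ circle(D,6.00): a=6.7089, h=5.9993
  candidates: C₊=(7.6565,5.3799) cross=39.689; C₋=(2.5119,-5.4598) cross=-39.689
  mode + wants cross > 0 → take C=(7.6565,5.3799) (cross=39.689)
ex = (C−B)/|BC| = (0.9592,0.2826); ey = (-0.2826,0.9592)
P = B + -3.12·ex + 3.28·ey = (-4.8964,5.1012)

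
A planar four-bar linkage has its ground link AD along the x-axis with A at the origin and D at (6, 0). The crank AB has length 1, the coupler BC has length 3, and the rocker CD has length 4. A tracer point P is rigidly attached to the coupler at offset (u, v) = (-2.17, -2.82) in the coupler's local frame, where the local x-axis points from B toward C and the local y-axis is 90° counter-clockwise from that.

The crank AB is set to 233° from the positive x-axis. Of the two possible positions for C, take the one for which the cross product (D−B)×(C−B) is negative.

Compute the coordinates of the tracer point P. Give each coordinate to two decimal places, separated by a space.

-3.40 -3.00

A=(0,0), D=(6.00,0)
B = A + 1.00·(cos233°, sin233°) = (-0.6018, -0.7986)
|BD| = 6.6499
circle(B,3.00) ∩ circle(D,4.00): a=2.7987, h=1.0805
  candidates: C₊=(2.0468,0.6102) cross=7.185; C₋=(2.3063,-1.5352) cross=-7.185
  mode - wants cross < 0 → take C=(2.3063,-1.5352) (cross=-7.185)
ex = (C−B)/|BC| = (0.9694,-0.2455); ey = (0.2455,0.9694)
P = B + -2.17·ex + -2.82·ey = (-3.3978,-2.9995)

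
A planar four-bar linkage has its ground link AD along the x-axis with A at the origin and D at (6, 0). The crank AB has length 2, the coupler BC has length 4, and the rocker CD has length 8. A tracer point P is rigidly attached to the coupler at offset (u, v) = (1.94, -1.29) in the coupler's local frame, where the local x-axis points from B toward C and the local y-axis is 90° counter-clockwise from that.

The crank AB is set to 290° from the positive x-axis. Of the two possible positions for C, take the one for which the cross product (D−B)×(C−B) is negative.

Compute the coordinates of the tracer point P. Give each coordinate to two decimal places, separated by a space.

A=(0,0), D=(6.00,0)
B = A + 2.00·(cos290°, sin290°) = (0.6840, -1.8794)
|BD| = 5.6384
circle(B,4.00) ∩ circle(D,8.00): a=-1.4373, h=3.7328
  candidates: C₊=(-1.9153,1.1609) cross=21.047; C₋=(0.5731,-5.8778) cross=-21.047
  mode - wants cross < 0 → take C=(0.5731,-5.8778) (cross=-21.047)
ex = (C−B)/|BC| = (-0.0277,-0.9996); ey = (0.9996,-0.0277)
P = B + 1.94·ex + -1.29·ey = (-0.6593,-3.7829)

-0.66 -3.78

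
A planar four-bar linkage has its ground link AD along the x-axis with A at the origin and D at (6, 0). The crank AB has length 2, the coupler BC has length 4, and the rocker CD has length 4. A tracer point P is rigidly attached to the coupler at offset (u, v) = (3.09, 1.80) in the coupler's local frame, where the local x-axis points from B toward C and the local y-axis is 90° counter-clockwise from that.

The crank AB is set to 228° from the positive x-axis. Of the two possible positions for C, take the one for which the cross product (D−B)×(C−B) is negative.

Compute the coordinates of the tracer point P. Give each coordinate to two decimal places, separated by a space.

A=(0,0), D=(6.00,0)
B = A + 2.00·(cos228°, sin228°) = (-1.3383, -1.4863)
|BD| = 7.4873
circle(B,4.00) ∩ circle(D,4.00): a=3.7436, h=1.4090
  candidates: C₊=(2.0512,0.6378) cross=10.549; C₋=(2.6106,-2.1241) cross=-10.549
  mode - wants cross < 0 → take C=(2.6106,-2.1241) (cross=-10.549)
ex = (C−B)/|BC| = (0.9872,-0.1594); ey = (0.1594,0.9872)
P = B + 3.09·ex + 1.80·ey = (1.9992,-0.2020)

2.00 -0.20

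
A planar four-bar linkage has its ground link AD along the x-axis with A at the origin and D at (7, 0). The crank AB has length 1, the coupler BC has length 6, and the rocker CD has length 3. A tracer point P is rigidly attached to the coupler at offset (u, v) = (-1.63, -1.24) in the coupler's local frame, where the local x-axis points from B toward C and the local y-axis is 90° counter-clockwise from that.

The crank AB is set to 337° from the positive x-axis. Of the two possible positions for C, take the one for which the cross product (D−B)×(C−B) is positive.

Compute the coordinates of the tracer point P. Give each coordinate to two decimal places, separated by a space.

0.21 -2.31

A=(0,0), D=(7.00,0)
B = A + 1.00·(cos337°, sin337°) = (0.9205, -0.3907)
|BD| = 6.0920
circle(B,6.00) ∩ circle(D,3.00): a=5.2620, h=2.8829
  candidates: C₊=(5.9868,2.8237) cross=17.563; C₋=(6.3566,-2.9302) cross=-17.563
  mode + wants cross > 0 → take C=(5.9868,2.8237) (cross=17.563)
ex = (C−B)/|BC| = (0.8444,0.5357); ey = (-0.5357,0.8444)
P = B + -1.63·ex + -1.24·ey = (0.2085,-2.3110)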